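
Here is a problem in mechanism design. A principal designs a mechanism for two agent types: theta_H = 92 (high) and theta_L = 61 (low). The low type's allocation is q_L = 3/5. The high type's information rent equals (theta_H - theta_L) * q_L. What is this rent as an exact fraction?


Step 1: theta_H - theta_L = 92 - 61 = 31
Step 2: Information rent = (theta_H - theta_L) * q_L
Step 3: = 31 * 3/5
Step 4: = 93/5

93/5


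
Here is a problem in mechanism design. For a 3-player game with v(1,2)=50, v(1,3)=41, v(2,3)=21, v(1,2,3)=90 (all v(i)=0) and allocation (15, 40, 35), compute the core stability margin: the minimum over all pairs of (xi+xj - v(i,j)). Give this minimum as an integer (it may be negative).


Step 1: Slack for coalition (1,2): x1+x2 - v12 = 55 - 50 = 5
Step 2: Slack for coalition (1,3): x1+x3 - v13 = 50 - 41 = 9
Step 3: Slack for coalition (2,3): x2+x3 - v23 = 75 - 21 = 54
Step 4: Minimum slack = min(5, 9, 54) = 5, attained by (1,2); no pair can gain by deviating, so the allocation is in the core

5


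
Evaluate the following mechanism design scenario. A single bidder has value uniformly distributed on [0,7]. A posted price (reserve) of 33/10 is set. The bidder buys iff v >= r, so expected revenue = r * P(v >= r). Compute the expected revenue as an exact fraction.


Step 1: Posted price r = 33/10, value support [0,7]
Step 2: P(v >= r) = (7 - 33/10)/7 = 37/70
Step 3: Expected revenue = r * P(v >= r) = 33/10 * 37/70
Step 4: Revenue = 1221/700

1221/700


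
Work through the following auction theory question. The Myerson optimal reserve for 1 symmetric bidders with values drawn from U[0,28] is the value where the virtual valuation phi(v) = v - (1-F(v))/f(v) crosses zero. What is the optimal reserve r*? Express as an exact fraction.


Step 1: For U[0,28], F(v) = v/28 and f(v) = 1/28
Step 2: phi(v) = v - (1 - v/28)/(1/28) = v - (28 - v) = 2v - 28
Step 3: Set phi(r*) = 0: 2r* - 28 = 0
Step 4: r* = 28/2 = 14 (the number of bidders n = 1 does not enter)

14


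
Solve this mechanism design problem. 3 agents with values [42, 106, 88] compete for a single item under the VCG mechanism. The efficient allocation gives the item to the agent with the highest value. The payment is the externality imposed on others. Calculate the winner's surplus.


Step 1: The winner is the agent with the highest value: agent 1 with value 106
Step 2: Values of other agents: [42, 88]
Step 3: VCG payment = max of others' values = 88
Step 4: Surplus = 106 - 88 = 18

18


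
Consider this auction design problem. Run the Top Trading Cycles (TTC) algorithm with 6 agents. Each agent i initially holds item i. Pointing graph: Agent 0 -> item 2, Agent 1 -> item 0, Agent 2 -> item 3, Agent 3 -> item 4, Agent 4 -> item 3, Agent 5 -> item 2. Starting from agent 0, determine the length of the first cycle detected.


Step 1: Trace the pointer graph from agent 0: 0 -> 2 -> 3 -> 4 -> 3
Step 2: A cycle is detected when we revisit agent 3
Step 3: The cycle is: 3 -> 4 -> 3
Step 4: Cycle length = 2

2


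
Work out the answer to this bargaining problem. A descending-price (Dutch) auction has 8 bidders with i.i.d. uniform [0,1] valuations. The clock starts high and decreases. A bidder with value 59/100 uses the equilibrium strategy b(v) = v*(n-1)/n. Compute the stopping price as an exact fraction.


Step 1: Dutch auctions are strategically equivalent to first-price auctions
Step 2: The equilibrium bid is b(v) = v*(n-1)/n
Step 3: b = 59/100 * 7/8
Step 4: b = 413/800

413/800


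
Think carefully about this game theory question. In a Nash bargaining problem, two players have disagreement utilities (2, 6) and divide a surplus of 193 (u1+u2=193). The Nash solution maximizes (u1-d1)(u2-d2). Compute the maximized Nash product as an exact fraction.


Step 1: The Nash solution splits surplus symmetrically above the disagreement point
Step 2: u1 = (total + d1 - d2)/2 = (193 + 2 - 6)/2 = 189/2
Step 3: u2 = (total - d1 + d2)/2 = (193 - 2 + 6)/2 = 197/2
Step 4: Nash product = (189/2 - 2) * (197/2 - 6)
Step 5: = 185/2 * 185/2 = 34225/4

34225/4


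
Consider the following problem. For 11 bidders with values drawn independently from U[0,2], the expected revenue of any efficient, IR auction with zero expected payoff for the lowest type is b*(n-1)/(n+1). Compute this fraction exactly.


Step 1: By Revenue Equivalence, expected revenue = b*(n-1)/(n+1)
Step 2: Substituting n = 11, b = 2
Step 3: Revenue = 2*(11-1)/(11+1) = 2*10/12
Step 4: Revenue = 20/12 = 5/3

5/3


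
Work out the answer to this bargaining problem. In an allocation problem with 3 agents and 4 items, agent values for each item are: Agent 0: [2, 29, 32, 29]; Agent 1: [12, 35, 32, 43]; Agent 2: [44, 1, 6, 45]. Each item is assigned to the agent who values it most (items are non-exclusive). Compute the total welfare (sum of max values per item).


Step 1: For each item, find the maximum value among all agents.
Step 2: Item 0 -> Agent 2 (value 44)
Step 3: Item 1 -> Agent 1 (value 35)
Step 4: Item 2 -> Agent 0 (value 32)
Step 5: Item 3 -> Agent 2 (value 45)
Step 6: Total welfare = 44 + 35 + 32 + 45 = 156

156


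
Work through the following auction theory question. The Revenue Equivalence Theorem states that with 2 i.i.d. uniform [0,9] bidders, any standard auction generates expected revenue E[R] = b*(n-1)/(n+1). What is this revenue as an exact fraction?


Step 1: By Revenue Equivalence, expected revenue = b*(n-1)/(n+1)
Step 2: Substituting n = 2, b = 9
Step 3: Revenue = 9*(2-1)/(2+1) = 9*1/3
Step 4: Revenue = 9/3 = 3

3


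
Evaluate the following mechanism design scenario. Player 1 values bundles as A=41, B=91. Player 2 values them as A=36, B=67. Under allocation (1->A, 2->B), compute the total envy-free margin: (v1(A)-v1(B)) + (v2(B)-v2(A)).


Step 1: Player 1's margin = v1(A) - v1(B) = 41 - 91 = -50
Step 2: Player 2's margin = v2(B) - v2(A) = 67 - 36 = 31
Step 3: Total margin = -50 + 31 = -19

-19


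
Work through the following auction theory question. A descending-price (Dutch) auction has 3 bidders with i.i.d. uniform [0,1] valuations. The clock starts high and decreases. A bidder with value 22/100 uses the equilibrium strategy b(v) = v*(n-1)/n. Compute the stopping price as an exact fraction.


Step 1: Dutch auctions are strategically equivalent to first-price auctions
Step 2: The equilibrium bid is b(v) = v*(n-1)/n
Step 3: b = 11/50 * 2/3
Step 4: b = 11/75

11/75


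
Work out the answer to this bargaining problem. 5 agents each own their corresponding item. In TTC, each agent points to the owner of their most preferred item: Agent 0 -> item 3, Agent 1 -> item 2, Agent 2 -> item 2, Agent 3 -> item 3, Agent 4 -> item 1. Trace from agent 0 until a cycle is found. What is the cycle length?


Step 1: Trace the pointer graph from agent 0: 0 -> 3 -> 3
Step 2: A cycle is detected when we revisit agent 3
Step 3: The cycle is: 3 -> 3
Step 4: Cycle length = 1

1


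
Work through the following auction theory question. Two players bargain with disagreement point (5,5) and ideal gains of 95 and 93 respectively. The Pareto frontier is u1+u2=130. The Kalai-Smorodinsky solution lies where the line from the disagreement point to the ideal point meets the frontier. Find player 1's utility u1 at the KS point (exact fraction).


Step 1: At the KS point, (u1-d1)/r1 = (u2-d2)/r2 = t and u1+u2 = 130
Step 2: u1 = d1 + r1*t and u2 = d2 + r2*t, so (d1 + r1*t) + (d2 + r2*t) = 130
Step 3: t = (130 - 5 - 5)/(95 + 93) = 120/188 = 30/47
Step 4: u1 = d1 + r1*t = 5 + 95 * 30/47 = 3085/47
Step 5: (Check: u2 = d2 + r2*t = 3025/47; u1+u2 = 3085/47 + 3025/47 = 130, on the frontier.)

3085/47


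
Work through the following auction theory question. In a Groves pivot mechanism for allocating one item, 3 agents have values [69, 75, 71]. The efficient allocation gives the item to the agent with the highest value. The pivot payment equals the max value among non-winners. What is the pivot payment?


Step 1: The efficient winner is agent 1 with value 75
Step 2: Other agents' values: [69, 71]
Step 3: Pivot payment = max(others) = 71
Step 4: The winner pays 71

71


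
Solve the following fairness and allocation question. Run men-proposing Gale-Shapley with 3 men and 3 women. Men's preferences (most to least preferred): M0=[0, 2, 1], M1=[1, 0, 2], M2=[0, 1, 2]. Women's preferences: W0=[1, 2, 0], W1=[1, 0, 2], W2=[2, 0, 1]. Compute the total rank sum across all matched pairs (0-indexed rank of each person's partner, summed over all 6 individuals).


Step 1: Run Gale-Shapley (men propose, women hold best offer):
  M0 proposes to W0; she accepts
  M1 proposes to W1; she accepts
  M2 proposes to W0; she switches from M0
  M0 proposes to W2; she accepts
Step 2: Final matching: W0-M2, W1-M1, W2-M0
Step 3: 0-indexed ranks (man's rank of his match, then woman's): 0 + 1 + 0 + 0 + 1 + 1
Step 4: Total rank sum = 3

3


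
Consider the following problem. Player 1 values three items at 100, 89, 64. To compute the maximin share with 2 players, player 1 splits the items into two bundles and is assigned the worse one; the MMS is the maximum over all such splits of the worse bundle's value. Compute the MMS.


Step 1: Item values = 100, 89, 64
Step 2: Enumerate all 2-bundle partitions and take the smaller bundle:
  Partition 1: {100} vs {89,64} -> bundles 100, 153; min = 100
  Partition 2: {89} vs {100,64} -> bundles 89, 164; min = 89
  Partition 3: {64} vs {100,89} -> bundles 64, 189; min = 64
Step 3: MMS = max(100, 89, 64) = 100

100


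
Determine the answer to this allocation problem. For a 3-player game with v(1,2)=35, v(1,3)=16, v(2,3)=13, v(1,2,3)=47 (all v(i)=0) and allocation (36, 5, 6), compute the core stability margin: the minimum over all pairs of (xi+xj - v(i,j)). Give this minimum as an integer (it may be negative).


Step 1: Slack for coalition (1,2): x1+x2 - v12 = 41 - 35 = 6
Step 2: Slack for coalition (1,3): x1+x3 - v13 = 42 - 16 = 26
Step 3: Slack for coalition (2,3): x2+x3 - v23 = 11 - 13 = -2
Step 4: Minimum slack = min(6, 26, -2) = -2, attained by (2,3); coalition (2,3) can block (slack < 0), so the allocation is not in the core

-2


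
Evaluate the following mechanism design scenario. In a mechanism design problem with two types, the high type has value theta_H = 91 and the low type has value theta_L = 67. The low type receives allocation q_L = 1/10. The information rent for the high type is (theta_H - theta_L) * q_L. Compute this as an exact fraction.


Step 1: theta_H - theta_L = 91 - 67 = 24
Step 2: Information rent = (theta_H - theta_L) * q_L
Step 3: = 24 * 1/10
Step 4: = 12/5

12/5


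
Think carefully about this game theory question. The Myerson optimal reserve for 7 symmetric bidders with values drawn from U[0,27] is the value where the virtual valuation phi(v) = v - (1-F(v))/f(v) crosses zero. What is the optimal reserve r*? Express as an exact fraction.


Step 1: For U[0,27], F(v) = v/27 and f(v) = 1/27
Step 2: phi(v) = v - (1 - v/27)/(1/27) = v - (27 - v) = 2v - 27
Step 3: Set phi(r*) = 0: 2r* - 27 = 0
Step 4: r* = 27/2 (the number of bidders n = 7 does not enter)

27/2


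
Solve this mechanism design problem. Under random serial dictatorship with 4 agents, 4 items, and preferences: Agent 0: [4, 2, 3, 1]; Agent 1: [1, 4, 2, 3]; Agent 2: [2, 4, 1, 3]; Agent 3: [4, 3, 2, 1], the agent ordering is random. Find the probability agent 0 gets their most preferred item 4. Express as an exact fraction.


Step 1: Agent 0 wants item 4
Step 2: There are 24 possible orderings of agents
Step 3: In 12 orderings, agent 0 gets item 4
Step 4: Probability = 12/24 = 1/2

1/2


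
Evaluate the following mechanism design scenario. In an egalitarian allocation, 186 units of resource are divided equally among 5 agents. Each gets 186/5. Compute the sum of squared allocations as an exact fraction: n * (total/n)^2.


Step 1: Each agent's share = 186/5
Step 2: Square of each share = (186/5)^2 = 34596/25
Step 3: Sum of squares = 5 * 34596/25 = 34596/5

34596/5


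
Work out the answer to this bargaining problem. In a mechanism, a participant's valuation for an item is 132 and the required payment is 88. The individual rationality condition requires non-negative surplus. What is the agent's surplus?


Step 1: Surplus = value - payment = 132 - 88 = 44
Step 2: IR is satisfied (surplus >= 0)

44


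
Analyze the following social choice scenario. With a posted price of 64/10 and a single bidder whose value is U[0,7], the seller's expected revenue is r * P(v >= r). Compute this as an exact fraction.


Step 1: Posted price r = 32/5, value support [0,7]
Step 2: P(v >= r) = (7 - 32/5)/7 = 3/35
Step 3: Expected revenue = r * P(v >= r) = 32/5 * 3/35
Step 4: Revenue = 96/175

96/175


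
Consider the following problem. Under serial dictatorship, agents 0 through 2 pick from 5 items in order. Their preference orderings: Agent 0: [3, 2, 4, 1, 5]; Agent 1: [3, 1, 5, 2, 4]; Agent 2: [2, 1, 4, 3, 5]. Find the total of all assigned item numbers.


Step 1: Agent 0 picks item 3
Step 2: Agent 1 picks item 1
Step 3: Agent 2 picks item 2
Step 4: Sum = 3 + 1 + 2 = 6

6


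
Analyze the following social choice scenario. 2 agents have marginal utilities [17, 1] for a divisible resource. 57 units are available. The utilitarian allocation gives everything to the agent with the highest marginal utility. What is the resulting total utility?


Step 1: The marginal utilities are [17, 1]
Step 2: The highest marginal utility is 17
Step 3: All 57 units go to that agent
Step 4: Total utility = 17 * 57 = 969

969


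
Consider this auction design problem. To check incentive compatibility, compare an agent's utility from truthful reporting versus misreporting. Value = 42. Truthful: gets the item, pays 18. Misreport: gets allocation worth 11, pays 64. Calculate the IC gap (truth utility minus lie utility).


Step 1: U(truth) = value - payment = 42 - 18 = 24
Step 2: U(lie) = allocation - payment = 11 - 64 = -53
Step 3: IC gap = 24 - (-53) = 77

77


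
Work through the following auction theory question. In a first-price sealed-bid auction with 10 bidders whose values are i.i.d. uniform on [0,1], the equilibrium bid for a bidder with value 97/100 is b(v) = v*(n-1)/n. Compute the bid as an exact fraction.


Step 1: The symmetric BNE bidding function is b(v) = v * (n-1) / n
Step 2: Substitute v = 97/100 and n = 10
Step 3: b = 97/100 * 9/10
Step 4: b = 873/1000

873/1000


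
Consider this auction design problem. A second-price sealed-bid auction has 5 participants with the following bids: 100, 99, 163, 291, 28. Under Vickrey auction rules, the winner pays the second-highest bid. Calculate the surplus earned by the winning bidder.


Step 1: Sort bids in descending order: 291, 163, 100, 99, 28
Step 2: The winning bid is the highest: 291
Step 3: The payment equals the second-highest bid: 163
Step 4: Surplus = winner's bid - payment = 291 - 163 = 128

128


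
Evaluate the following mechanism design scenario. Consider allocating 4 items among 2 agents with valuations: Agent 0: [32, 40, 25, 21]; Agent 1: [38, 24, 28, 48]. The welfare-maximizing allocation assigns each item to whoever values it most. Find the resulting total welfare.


Step 1: For each item, find the maximum value among all agents.
Step 2: Item 0 -> Agent 1 (value 38)
Step 3: Item 1 -> Agent 0 (value 40)
Step 4: Item 2 -> Agent 1 (value 28)
Step 5: Item 3 -> Agent 1 (value 48)
Step 6: Total welfare = 38 + 40 + 28 + 48 = 154

154


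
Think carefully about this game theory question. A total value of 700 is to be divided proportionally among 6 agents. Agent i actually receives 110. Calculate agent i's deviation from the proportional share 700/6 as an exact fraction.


Step 1: Proportional share = 700/6 = 350/3
Step 2: Agent's actual allocation = 110
Step 3: Excess = 110 - 350/3 = -20/3

-20/3


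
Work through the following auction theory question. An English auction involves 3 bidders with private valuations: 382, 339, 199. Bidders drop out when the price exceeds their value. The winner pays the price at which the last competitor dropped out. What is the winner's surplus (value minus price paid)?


Step 1: Identify the highest value: 382
Step 2: Identify the second-highest value: 339
Step 3: The final price = second-highest value = 339
Step 4: Surplus = 382 - 339 = 43

43


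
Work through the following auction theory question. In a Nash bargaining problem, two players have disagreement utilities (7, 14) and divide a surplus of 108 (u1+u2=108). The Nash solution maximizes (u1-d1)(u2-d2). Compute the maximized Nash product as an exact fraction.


Step 1: The Nash solution splits surplus symmetrically above the disagreement point
Step 2: u1 = (total + d1 - d2)/2 = (108 + 7 - 14)/2 = 101/2
Step 3: u2 = (total - d1 + d2)/2 = (108 - 7 + 14)/2 = 115/2
Step 4: Nash product = (101/2 - 7) * (115/2 - 14)
Step 5: = 87/2 * 87/2 = 7569/4

7569/4


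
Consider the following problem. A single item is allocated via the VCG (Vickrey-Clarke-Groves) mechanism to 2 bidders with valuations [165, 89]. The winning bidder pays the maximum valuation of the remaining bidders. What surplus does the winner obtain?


Step 1: The winner is the agent with the highest value: agent 0 with value 165
Step 2: Values of other agents: [89]
Step 3: VCG payment = max of others' values = 89
Step 4: Surplus = 165 - 89 = 76

76


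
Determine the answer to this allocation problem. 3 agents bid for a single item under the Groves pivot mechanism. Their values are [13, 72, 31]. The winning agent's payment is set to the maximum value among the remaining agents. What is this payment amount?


Step 1: The efficient winner is agent 1 with value 72
Step 2: Other agents' values: [13, 31]
Step 3: Pivot payment = max(others) = 31
Step 4: The winner pays 31

31


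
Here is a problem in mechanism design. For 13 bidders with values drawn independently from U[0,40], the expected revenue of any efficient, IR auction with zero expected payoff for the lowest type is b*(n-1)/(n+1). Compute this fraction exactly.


Step 1: By Revenue Equivalence, expected revenue = b*(n-1)/(n+1)
Step 2: Substituting n = 13, b = 40
Step 3: Revenue = 40*(13-1)/(13+1) = 40*12/14
Step 4: Revenue = 480/14 = 240/7

240/7


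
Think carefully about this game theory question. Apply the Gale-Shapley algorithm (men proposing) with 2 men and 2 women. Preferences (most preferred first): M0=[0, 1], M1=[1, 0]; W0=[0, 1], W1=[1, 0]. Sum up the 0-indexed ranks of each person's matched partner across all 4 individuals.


Step 1: Run Gale-Shapley (men propose, women hold best offer):
  M0 proposes to W0; she accepts
  M1 proposes to W1; she accepts
Step 2: Final matching: W0-M0, W1-M1
Step 3: 0-indexed ranks (man's rank of his match, then woman's): 0 + 0 + 0 + 0
Step 4: Total rank sum = 0

0


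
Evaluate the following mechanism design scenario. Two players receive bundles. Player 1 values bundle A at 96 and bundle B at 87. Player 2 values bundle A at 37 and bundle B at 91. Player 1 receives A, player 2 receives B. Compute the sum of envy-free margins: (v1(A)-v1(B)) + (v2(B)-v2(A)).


Step 1: Player 1's margin = v1(A) - v1(B) = 96 - 87 = 9
Step 2: Player 2's margin = v2(B) - v2(A) = 91 - 37 = 54
Step 3: Total margin = 9 + 54 = 63

63


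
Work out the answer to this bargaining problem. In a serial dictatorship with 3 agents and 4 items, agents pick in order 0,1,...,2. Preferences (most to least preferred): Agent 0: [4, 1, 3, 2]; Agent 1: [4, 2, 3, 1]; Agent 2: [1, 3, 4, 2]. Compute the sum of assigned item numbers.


Step 1: Agent 0 picks item 4
Step 2: Agent 1 picks item 2
Step 3: Agent 2 picks item 1
Step 4: Sum = 4 + 2 + 1 = 7

7


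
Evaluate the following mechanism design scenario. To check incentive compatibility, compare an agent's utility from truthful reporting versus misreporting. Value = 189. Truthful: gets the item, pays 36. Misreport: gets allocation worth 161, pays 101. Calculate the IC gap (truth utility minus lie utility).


Step 1: U(truth) = value - payment = 189 - 36 = 153
Step 2: U(lie) = allocation - payment = 161 - 101 = 60
Step 3: IC gap = 153 - 60 = 93

93


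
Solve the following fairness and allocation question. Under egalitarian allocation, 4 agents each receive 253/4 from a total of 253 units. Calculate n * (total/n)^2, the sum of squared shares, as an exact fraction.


Step 1: Each agent's share = 253/4
Step 2: Square of each share = (253/4)^2 = 64009/16
Step 3: Sum of squares = 4 * 64009/16 = 64009/4

64009/4


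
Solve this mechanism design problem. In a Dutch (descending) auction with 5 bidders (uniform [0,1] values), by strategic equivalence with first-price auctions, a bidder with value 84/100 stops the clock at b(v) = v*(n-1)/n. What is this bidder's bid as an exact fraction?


Step 1: Dutch auctions are strategically equivalent to first-price auctions
Step 2: The equilibrium bid is b(v) = v*(n-1)/n
Step 3: b = 21/25 * 4/5
Step 4: b = 84/125

84/125


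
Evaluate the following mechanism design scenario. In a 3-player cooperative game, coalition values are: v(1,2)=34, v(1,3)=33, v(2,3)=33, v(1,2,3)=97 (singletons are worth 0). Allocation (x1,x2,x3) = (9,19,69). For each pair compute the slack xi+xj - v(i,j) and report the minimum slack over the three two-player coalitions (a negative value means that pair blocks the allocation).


Step 1: Slack for coalition (1,2): x1+x2 - v12 = 28 - 34 = -6
Step 2: Slack for coalition (1,3): x1+x3 - v13 = 78 - 33 = 45
Step 3: Slack for coalition (2,3): x2+x3 - v23 = 88 - 33 = 55
Step 4: Minimum slack = min(-6, 45, 55) = -6, attained by (1,2); coalition (1,2) can block (slack < 0), so the allocation is not in the core

-6


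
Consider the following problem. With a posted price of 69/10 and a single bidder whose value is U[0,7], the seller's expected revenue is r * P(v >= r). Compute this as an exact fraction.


Step 1: Posted price r = 69/10, value support [0,7]
Step 2: P(v >= r) = (7 - 69/10)/7 = 1/70
Step 3: Expected revenue = r * P(v >= r) = 69/10 * 1/70
Step 4: Revenue = 69/700

69/700


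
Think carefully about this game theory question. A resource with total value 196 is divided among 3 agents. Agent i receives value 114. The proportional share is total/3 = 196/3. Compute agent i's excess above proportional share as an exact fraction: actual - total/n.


Step 1: Proportional share = 196/3
Step 2: Agent's actual allocation = 114
Step 3: Excess = 114 - 196/3 = 146/3

146/3


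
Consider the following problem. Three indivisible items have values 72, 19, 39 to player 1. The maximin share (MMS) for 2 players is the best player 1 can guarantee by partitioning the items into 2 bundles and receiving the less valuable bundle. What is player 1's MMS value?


Step 1: Item values = 72, 19, 39
Step 2: Enumerate all 2-bundle partitions and take the smaller bundle:
  Partition 1: {72} vs {19,39} -> bundles 72, 58; min = 58
  Partition 2: {19} vs {72,39} -> bundles 19, 111; min = 19
  Partition 3: {39} vs {72,19} -> bundles 39, 91; min = 39
Step 3: MMS = max(58, 19, 39) = 58

58


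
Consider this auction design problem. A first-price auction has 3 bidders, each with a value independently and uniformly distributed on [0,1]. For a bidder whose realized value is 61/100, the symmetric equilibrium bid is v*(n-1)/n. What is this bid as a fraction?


Step 1: The symmetric BNE bidding function is b(v) = v * (n-1) / n
Step 2: Substitute v = 61/100 and n = 3
Step 3: b = 61/100 * 2/3
Step 4: b = 61/150

61/150


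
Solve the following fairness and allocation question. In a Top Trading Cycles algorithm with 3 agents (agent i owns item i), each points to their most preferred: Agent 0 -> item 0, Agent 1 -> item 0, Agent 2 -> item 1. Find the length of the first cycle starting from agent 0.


Step 1: Trace the pointer graph from agent 0: 0 -> 0
Step 2: A cycle is detected when we revisit agent 0
Step 3: The cycle is: 0 -> 0
Step 4: Cycle length = 1

1


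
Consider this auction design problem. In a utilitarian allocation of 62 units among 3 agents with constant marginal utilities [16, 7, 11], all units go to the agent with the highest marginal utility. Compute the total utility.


Step 1: The marginal utilities are [16, 7, 11]
Step 2: The highest marginal utility is 16
Step 3: All 62 units go to that agent
Step 4: Total utility = 16 * 62 = 992

992


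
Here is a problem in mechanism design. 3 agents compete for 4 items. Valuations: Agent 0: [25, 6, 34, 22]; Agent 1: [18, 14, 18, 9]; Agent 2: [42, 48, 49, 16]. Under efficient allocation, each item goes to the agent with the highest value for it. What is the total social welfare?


Step 1: For each item, find the maximum value among all agents.
Step 2: Item 0 -> Agent 2 (value 42)
Step 3: Item 1 -> Agent 2 (value 48)
Step 4: Item 2 -> Agent 2 (value 49)
Step 5: Item 3 -> Agent 0 (value 22)
Step 6: Total welfare = 42 + 48 + 49 + 22 = 161

161


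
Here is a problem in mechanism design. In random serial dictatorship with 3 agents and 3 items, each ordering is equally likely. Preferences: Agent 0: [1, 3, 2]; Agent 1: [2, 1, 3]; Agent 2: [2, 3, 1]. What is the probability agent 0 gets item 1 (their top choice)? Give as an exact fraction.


Step 1: Agent 0 wants item 1
Step 2: There are 6 possible orderings of agents
Step 3: In 5 orderings, agent 0 gets item 1
Step 4: Probability = 5/6

5/6


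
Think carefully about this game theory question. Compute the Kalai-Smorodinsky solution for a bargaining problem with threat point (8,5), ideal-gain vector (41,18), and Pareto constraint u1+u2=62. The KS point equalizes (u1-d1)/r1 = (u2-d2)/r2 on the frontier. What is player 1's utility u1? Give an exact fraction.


Step 1: At the KS point, (u1-d1)/r1 = (u2-d2)/r2 = t and u1+u2 = 62
Step 2: u1 = d1 + r1*t and u2 = d2 + r2*t, so (d1 + r1*t) + (d2 + r2*t) = 62
Step 3: t = (62 - 8 - 5)/(41 + 18) = 49/59
Step 4: u1 = d1 + r1*t = 8 + 41 * 49/59 = 2481/59
Step 5: (Check: u2 = d2 + r2*t = 1177/59; u1+u2 = 2481/59 + 1177/59 = 62, on the frontier.)

2481/59


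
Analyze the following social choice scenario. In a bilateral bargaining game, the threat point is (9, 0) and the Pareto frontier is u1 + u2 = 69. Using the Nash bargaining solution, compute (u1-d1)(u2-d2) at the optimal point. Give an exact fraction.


Step 1: The Nash solution splits surplus symmetrically above the disagreement point
Step 2: u1 = (total + d1 - d2)/2 = (69 + 9 - 0)/2 = 39
Step 3: u2 = (total - d1 + d2)/2 = (69 - 9 + 0)/2 = 30
Step 4: Nash product = (39 - 9) * (30 - 0)
Step 5: = 30 * 30 = 900

900


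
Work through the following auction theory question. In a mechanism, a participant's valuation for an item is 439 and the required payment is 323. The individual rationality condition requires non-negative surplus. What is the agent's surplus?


Step 1: Surplus = value - payment = 439 - 323 = 116
Step 2: IR is satisfied (surplus >= 0)

116


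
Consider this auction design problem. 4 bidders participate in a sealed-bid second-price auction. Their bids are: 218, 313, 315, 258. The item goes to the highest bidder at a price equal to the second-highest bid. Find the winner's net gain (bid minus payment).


Step 1: Sort bids in descending order: 315, 313, 258, 218
Step 2: The winning bid is the highest: 315
Step 3: The payment equals the second-highest bid: 313
Step 4: Surplus = winner's bid - payment = 315 - 313 = 2

2


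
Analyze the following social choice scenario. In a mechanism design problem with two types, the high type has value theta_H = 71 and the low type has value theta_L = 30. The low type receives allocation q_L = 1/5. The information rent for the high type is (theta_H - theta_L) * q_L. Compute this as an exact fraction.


Step 1: theta_H - theta_L = 71 - 30 = 41
Step 2: Information rent = (theta_H - theta_L) * q_L
Step 3: = 41 * 1/5
Step 4: = 41/5

41/5


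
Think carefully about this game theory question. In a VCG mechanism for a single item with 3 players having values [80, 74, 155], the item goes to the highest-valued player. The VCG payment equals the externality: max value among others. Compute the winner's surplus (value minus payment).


Step 1: The winner is the agent with the highest value: agent 2 with value 155
Step 2: Values of other agents: [80, 74]
Step 3: VCG payment = max of others' values = 80
Step 4: Surplus = 155 - 80 = 75

75


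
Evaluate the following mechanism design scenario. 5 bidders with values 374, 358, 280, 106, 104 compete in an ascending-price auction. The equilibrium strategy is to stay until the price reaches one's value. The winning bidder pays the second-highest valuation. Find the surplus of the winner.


Step 1: Identify the highest value: 374
Step 2: Identify the second-highest value: 358
Step 3: The final price = second-highest value = 358
Step 4: Surplus = 374 - 358 = 16

16


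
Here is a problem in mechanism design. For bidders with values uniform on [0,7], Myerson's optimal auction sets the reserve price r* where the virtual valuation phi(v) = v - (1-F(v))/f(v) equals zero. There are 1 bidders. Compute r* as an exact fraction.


Step 1: For U[0,7], F(v) = v/7 and f(v) = 1/7
Step 2: phi(v) = v - (1 - v/7)/(1/7) = v - (7 - v) = 2v - 7
Step 3: Set phi(r*) = 0: 2r* - 7 = 0
Step 4: r* = 7/2 (the number of bidders n = 1 does not enter)

7/2


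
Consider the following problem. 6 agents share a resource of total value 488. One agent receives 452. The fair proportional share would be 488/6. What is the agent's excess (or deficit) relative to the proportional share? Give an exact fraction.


Step 1: Proportional share = 488/6 = 244/3
Step 2: Agent's actual allocation = 452
Step 3: Excess = 452 - 244/3 = 1112/3

1112/3


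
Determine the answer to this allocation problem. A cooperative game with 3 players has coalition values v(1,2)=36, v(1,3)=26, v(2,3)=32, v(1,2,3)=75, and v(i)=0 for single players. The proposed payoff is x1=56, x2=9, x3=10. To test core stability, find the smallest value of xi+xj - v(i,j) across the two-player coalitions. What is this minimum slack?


Step 1: Slack for coalition (1,2): x1+x2 - v12 = 65 - 36 = 29
Step 2: Slack for coalition (1,3): x1+x3 - v13 = 66 - 26 = 40
Step 3: Slack for coalition (2,3): x2+x3 - v23 = 19 - 32 = -13
Step 4: Minimum slack = min(29, 40, -13) = -13, attained by (2,3); coalition (2,3) can block (slack < 0), so the allocation is not in the core

-13


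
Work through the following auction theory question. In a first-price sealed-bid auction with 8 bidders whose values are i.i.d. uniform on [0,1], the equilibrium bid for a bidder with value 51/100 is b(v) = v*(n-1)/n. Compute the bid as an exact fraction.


Step 1: The symmetric BNE bidding function is b(v) = v * (n-1) / n
Step 2: Substitute v = 51/100 and n = 8
Step 3: b = 51/100 * 7/8
Step 4: b = 357/800

357/800


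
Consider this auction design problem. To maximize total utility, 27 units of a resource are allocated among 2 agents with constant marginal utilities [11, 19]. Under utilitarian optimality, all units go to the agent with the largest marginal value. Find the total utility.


Step 1: The marginal utilities are [11, 19]
Step 2: The highest marginal utility is 19
Step 3: All 27 units go to that agent
Step 4: Total utility = 19 * 27 = 513

513


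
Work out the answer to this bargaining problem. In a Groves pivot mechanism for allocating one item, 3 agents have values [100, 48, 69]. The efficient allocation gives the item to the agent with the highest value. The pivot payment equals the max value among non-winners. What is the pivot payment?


Step 1: The efficient winner is agent 0 with value 100
Step 2: Other agents' values: [48, 69]
Step 3: Pivot payment = max(others) = 69
Step 4: The winner pays 69

69


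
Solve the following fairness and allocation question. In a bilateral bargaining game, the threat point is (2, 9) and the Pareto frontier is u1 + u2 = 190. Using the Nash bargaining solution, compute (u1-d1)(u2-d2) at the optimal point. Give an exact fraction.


Step 1: The Nash solution splits surplus symmetrically above the disagreement point
Step 2: u1 = (total + d1 - d2)/2 = (190 + 2 - 9)/2 = 183/2
Step 3: u2 = (total - d1 + d2)/2 = (190 - 2 + 9)/2 = 197/2
Step 4: Nash product = (183/2 - 2) * (197/2 - 9)
Step 5: = 179/2 * 179/2 = 32041/4

32041/4


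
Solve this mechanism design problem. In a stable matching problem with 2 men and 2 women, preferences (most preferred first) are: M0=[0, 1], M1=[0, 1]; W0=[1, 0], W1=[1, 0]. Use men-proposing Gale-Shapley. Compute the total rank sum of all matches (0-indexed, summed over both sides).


Step 1: Run Gale-Shapley (men propose, women hold best offer):
  M0 proposes to W0; she accepts
  M1 proposes to W0; she switches from M0
  M0 proposes to W1; she accepts
Step 2: Final matching: W0-M1, W1-M0
Step 3: 0-indexed ranks (man's rank of his match, then woman's): 0 + 0 + 1 + 1
Step 4: Total rank sum = 2

2


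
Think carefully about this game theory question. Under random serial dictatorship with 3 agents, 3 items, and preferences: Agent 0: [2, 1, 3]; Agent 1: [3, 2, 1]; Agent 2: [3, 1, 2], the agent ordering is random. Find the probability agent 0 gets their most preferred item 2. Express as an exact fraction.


Step 1: Agent 0 wants item 2
Step 2: There are 6 possible orderings of agents
Step 3: In 5 orderings, agent 0 gets item 2
Step 4: Probability = 5/6

5/6


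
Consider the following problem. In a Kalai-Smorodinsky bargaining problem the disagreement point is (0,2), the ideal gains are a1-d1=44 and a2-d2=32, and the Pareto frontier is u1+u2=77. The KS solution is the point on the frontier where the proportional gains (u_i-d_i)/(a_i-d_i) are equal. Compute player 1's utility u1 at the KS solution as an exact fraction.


Step 1: At the KS point, (u1-d1)/r1 = (u2-d2)/r2 = t and u1+u2 = 77
Step 2: u1 = d1 + r1*t and u2 = d2 + r2*t, so (d1 + r1*t) + (d2 + r2*t) = 77
Step 3: t = (77 - 0 - 2)/(44 + 32) = 75/76
Step 4: u1 = d1 + r1*t = 0 + 44 * 75/76 = 825/19
Step 5: (Check: u2 = d2 + r2*t = 638/19; u1+u2 = 825/19 + 638/19 = 77, on the frontier.)

825/19


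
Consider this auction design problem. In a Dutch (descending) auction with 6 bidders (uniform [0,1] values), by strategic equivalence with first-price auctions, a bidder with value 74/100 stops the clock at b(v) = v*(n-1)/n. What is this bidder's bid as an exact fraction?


Step 1: Dutch auctions are strategically equivalent to first-price auctions
Step 2: The equilibrium bid is b(v) = v*(n-1)/n
Step 3: b = 37/50 * 5/6
Step 4: b = 37/60

37/60


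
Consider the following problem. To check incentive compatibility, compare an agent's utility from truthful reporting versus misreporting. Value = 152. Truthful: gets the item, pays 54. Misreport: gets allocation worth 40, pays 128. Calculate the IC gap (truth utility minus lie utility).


Step 1: U(truth) = value - payment = 152 - 54 = 98
Step 2: U(lie) = allocation - payment = 40 - 128 = -88
Step 3: IC gap = 98 - (-88) = 186

186


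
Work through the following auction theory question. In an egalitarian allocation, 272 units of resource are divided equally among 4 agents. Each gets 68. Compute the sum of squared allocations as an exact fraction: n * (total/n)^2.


Step 1: Each agent's share = 272/4 = 68
Step 2: Square of each share = (68)^2 = 4624
Step 3: Sum of squares = 4 * 4624 = 18496

18496


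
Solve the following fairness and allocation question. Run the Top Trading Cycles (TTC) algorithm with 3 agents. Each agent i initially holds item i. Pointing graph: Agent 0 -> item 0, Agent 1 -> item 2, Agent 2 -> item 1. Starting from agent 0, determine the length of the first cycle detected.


Step 1: Trace the pointer graph from agent 0: 0 -> 0
Step 2: A cycle is detected when we revisit agent 0
Step 3: The cycle is: 0 -> 0
Step 4: Cycle length = 1

1


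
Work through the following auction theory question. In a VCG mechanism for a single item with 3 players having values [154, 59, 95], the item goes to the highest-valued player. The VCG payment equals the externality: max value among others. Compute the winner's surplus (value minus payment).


Step 1: The winner is the agent with the highest value: agent 0 with value 154
Step 2: Values of other agents: [59, 95]
Step 3: VCG payment = max of others' values = 95
Step 4: Surplus = 154 - 95 = 59

59


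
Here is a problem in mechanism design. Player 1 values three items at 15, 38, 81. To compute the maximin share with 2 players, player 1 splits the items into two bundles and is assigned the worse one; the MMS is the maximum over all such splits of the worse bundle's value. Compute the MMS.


Step 1: Item values = 15, 38, 81
Step 2: Enumerate all 2-bundle partitions and take the smaller bundle:
  Partition 1: {15} vs {38,81} -> bundles 15, 119; min = 15
  Partition 2: {38} vs {15,81} -> bundles 38, 96; min = 38
  Partition 3: {81} vs {15,38} -> bundles 81, 53; min = 53
Step 3: MMS = max(15, 38, 53) = 53

53


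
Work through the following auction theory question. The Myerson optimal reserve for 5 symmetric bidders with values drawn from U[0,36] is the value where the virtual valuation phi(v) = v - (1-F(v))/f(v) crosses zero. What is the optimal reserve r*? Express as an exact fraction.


Step 1: For U[0,36], F(v) = v/36 and f(v) = 1/36
Step 2: phi(v) = v - (1 - v/36)/(1/36) = v - (36 - v) = 2v - 36
Step 3: Set phi(r*) = 0: 2r* - 36 = 0
Step 4: r* = 36/2 = 18 (the number of bidders n = 5 does not enter)

18


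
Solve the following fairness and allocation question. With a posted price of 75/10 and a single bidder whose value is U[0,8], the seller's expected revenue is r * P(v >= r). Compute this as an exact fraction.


Step 1: Posted price r = 15/2, value support [0,8]
Step 2: P(v >= r) = (8 - 15/2)/8 = 1/16
Step 3: Expected revenue = r * P(v >= r) = 15/2 * 1/16
Step 4: Revenue = 15/32

15/32


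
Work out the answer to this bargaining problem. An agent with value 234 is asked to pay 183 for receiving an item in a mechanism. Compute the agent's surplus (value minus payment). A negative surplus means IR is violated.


Step 1: Surplus = value - payment = 234 - 183 = 51
Step 2: IR is satisfied (surplus >= 0)

51


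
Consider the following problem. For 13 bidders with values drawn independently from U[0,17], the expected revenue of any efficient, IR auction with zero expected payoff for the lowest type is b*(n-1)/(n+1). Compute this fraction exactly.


Step 1: By Revenue Equivalence, expected revenue = b*(n-1)/(n+1)
Step 2: Substituting n = 13, b = 17
Step 3: Revenue = 17*(13-1)/(13+1) = 17*12/14
Step 4: Revenue = 204/14 = 102/7

102/7


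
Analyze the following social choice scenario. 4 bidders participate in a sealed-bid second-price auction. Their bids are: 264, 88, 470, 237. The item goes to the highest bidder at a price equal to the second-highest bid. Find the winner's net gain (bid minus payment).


Step 1: Sort bids in descending order: 470, 264, 237, 88
Step 2: The winning bid is the highest: 470
Step 3: The payment equals the second-highest bid: 264
Step 4: Surplus = winner's bid - payment = 470 - 264 = 206

206


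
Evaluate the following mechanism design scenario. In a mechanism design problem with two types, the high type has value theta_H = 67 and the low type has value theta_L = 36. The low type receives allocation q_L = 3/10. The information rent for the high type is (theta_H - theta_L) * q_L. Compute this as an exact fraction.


Step 1: theta_H - theta_L = 67 - 36 = 31
Step 2: Information rent = (theta_H - theta_L) * q_L
Step 3: = 31 * 3/10
Step 4: = 93/10

93/10


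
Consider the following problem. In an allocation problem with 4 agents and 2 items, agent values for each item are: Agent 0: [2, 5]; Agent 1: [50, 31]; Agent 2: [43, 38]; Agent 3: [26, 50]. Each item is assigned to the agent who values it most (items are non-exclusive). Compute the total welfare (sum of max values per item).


Step 1: For each item, find the maximum value among all agents.
Step 2: Item 0 -> Agent 1 (value 50)
Step 3: Item 1 -> Agent 3 (value 50)
Step 4: Total welfare = 50 + 50 = 100

100
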